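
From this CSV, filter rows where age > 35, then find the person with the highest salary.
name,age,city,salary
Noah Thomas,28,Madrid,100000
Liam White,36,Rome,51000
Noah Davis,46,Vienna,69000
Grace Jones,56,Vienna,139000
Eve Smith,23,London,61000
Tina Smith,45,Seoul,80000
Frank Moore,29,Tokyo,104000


Filter: age > 35
Sort by: salary (descending)

Filtered records (4):
  Grace Jones, age 56, salary $139000
  Tina Smith, age 45, salary $80000
  Noah Davis, age 46, salary $69000
  Liam White, age 36, salary $51000

Highest salary: Grace Jones ($139000)

Grace Jones


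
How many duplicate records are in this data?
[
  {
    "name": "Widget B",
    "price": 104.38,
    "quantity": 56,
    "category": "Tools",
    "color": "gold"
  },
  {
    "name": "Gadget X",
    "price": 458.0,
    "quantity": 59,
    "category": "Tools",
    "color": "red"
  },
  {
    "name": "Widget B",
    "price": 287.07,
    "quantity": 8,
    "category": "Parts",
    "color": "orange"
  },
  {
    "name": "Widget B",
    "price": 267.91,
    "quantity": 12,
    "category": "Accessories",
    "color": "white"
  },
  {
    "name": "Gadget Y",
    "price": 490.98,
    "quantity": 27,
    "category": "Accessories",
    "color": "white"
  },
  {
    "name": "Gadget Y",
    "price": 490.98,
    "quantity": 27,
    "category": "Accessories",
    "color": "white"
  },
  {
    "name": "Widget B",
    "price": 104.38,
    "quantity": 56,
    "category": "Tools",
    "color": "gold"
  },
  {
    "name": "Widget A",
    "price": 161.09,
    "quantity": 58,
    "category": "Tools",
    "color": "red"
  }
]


Checking 8 records for duplicates:

  Row 1: Widget B ($104.38, qty 56)
  Row 2: Gadget X ($458.0, qty 59)
  Row 3: Widget B ($287.07, qty 8)
  Row 4: Widget B ($267.91, qty 12)
  Row 5: Gadget Y ($490.98, qty 27)
  Row 6: Gadget Y ($490.98, qty 27) <-- DUPLICATE
  Row 7: Widget B ($104.38, qty 56) <-- DUPLICATE
  Row 8: Widget A ($161.09, qty 58)

Duplicates found: 2
Unique records: 6

2 duplicates, 6 unique


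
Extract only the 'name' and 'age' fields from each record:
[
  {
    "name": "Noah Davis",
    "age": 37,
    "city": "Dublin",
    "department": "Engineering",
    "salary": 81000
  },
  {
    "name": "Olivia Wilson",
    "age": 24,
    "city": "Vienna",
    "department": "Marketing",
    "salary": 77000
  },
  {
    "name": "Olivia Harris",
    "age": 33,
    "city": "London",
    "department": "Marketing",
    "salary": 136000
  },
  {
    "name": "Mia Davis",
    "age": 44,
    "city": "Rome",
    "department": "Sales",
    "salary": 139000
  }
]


Original: 4 records with fields: name, age, city, department, salary
Keep: ['name', 'age']
Drop: ['city', 'department', 'salary']
Result: 4 records, 2 fields each

[
  {
    "name": "Noah Davis",
    "age": 37
  },
  {
    "name": "Olivia Wilson",
    "age": 24
  },
  {
    "name": "Olivia Harris",
    "age": 33
  },
  {
    "name": "Mia Davis",
    "age": 44
  }
]


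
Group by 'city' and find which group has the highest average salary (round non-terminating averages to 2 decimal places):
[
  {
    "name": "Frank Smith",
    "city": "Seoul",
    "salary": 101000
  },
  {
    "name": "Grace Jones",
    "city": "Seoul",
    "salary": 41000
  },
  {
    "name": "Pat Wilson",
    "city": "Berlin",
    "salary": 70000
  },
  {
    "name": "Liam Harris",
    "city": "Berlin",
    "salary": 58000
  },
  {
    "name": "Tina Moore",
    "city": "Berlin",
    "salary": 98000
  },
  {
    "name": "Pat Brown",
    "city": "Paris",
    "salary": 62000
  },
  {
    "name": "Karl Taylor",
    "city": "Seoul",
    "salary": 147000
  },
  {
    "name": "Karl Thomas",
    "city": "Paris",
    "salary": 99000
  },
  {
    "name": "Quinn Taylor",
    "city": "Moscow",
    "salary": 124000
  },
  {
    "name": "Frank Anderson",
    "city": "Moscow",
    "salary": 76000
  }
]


Group by: city

Groups:
  Berlin: 3 people, avg salary = 226000/3 ≈ $75333.33
  Moscow: 2 people, avg salary = 200000/2 = $100000
  Paris: 2 people, avg salary = 161000/2 = $80500
  Seoul: 3 people, avg salary = 289000/3 ≈ $96333.33

Highest average salary: Moscow ($100000)

Moscow ($100000)


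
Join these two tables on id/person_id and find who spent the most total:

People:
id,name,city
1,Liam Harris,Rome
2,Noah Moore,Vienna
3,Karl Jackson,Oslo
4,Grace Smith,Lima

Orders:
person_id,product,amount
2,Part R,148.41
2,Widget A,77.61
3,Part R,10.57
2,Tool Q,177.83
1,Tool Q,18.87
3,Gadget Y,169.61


Join on: people.id = orders.person_id

Joined rows:
  Noah Moore (Vienna) bought Part R for $148.41
  Noah Moore (Vienna) bought Widget A for $77.61
  Karl Jackson (Oslo) bought Part R for $10.57
  Noah Moore (Vienna) bought Tool Q for $177.83
  Liam Harris (Rome) bought Tool Q for $18.87
  Karl Jackson (Oslo) bought Gadget Y for $169.61

Total per person:
  Noah Moore: $403.85
  Karl Jackson: $180.18
  Liam Harris: $18.87

Top spender: Noah Moore ($403.85)

Noah Moore ($403.85)


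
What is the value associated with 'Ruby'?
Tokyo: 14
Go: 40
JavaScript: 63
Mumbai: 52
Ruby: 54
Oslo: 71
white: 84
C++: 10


Looking up key 'Ruby'
Value: 54

54


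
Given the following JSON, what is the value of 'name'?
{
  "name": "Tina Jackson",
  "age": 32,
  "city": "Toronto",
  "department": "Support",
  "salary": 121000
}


Looking up field 'name'
Value: Tina Jackson

Tina Jackson


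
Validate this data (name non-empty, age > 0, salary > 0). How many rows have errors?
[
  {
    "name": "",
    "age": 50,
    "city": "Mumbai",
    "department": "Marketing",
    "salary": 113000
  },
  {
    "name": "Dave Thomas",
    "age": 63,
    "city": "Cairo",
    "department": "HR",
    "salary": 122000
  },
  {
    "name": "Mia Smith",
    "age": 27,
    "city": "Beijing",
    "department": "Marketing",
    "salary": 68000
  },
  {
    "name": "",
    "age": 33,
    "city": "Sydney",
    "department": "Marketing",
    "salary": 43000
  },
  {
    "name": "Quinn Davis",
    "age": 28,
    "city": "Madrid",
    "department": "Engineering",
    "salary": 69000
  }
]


Validating 5 records:
Rules: name non-empty, age > 0, salary > 0

  Row 1 (???): empty name
  Row 2 (Dave Thomas): OK
  Row 3 (Mia Smith): OK
  Row 4 (???): empty name
  Row 5 (Quinn Davis): OK

Total errors: 2

2 errors


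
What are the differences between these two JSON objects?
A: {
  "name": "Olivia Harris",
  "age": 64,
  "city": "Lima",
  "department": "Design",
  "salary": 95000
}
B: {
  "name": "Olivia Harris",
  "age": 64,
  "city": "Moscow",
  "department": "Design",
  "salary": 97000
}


Comparing each field (in key order):
  name: same
  age: same
  city: DIFFERENT
  department: same
  salary: DIFFERENT
Differences:
  city: Lima -> Moscow
  salary: 95000 -> 97000

2 field(s) changed

2 changes: city, salary


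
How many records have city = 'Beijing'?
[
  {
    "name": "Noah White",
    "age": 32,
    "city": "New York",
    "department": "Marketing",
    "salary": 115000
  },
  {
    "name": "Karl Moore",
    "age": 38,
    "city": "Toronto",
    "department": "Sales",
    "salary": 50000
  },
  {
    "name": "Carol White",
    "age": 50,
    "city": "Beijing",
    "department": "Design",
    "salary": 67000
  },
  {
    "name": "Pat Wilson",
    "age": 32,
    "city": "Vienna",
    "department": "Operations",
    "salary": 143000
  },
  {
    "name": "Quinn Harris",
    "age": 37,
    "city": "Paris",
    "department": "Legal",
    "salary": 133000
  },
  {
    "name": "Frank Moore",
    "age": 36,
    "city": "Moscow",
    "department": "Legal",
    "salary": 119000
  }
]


Data: 6 records
Condition: city = 'Beijing'

Checking each record:
  Noah White: New York
  Karl Moore: Toronto
  Carol White: Beijing MATCH
  Pat Wilson: Vienna
  Quinn Harris: Paris
  Frank Moore: Moscow

Count: 1

1


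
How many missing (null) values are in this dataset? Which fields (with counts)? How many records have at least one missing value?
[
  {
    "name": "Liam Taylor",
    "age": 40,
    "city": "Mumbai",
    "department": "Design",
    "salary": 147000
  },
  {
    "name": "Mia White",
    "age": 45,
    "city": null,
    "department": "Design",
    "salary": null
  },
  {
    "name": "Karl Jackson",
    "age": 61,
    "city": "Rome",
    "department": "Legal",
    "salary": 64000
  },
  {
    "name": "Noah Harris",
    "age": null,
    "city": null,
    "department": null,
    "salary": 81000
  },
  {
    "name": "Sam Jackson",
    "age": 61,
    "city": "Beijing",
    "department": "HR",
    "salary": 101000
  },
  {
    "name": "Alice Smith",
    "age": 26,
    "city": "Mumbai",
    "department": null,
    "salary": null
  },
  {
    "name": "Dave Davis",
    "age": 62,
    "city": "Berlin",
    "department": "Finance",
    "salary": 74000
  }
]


Checking for missing (null) values in 7 records:

  Liam Taylor: complete
  Mia White: city, salary
  Karl Jackson: complete
  Noah Harris: age, city, department
  Sam Jackson: complete
  Alice Smith: department, salary
  Dave Davis: complete

Per field:
  name: 0 missing
  age: 1 missing
  city: 2 missing
  department: 2 missing
  salary: 2 missing

Total missing values: 7
Records with any missing: 3

7 missing values (age: 1, city: 2, department: 2, salary: 2); 3 incomplete records


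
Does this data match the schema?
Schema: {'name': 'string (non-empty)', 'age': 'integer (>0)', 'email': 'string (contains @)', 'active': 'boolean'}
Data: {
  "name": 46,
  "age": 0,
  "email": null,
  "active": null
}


Validating each field against schema:
  name: FAIL (46 is not a string)
  age: FAIL (0 is not > 0)
  email: FAIL (null is not a string)
  active: FAIL (null is not a boolean)

Result: INVALID (4 errors: name, age, email, active)

INVALID (4 errors: name, age, email, active)


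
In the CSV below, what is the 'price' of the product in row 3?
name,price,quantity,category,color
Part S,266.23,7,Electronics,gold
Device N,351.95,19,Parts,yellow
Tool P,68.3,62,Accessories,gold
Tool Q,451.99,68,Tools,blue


Query: Row 3 ('Tool P'), column 'price'
Value: 68.3

68.3


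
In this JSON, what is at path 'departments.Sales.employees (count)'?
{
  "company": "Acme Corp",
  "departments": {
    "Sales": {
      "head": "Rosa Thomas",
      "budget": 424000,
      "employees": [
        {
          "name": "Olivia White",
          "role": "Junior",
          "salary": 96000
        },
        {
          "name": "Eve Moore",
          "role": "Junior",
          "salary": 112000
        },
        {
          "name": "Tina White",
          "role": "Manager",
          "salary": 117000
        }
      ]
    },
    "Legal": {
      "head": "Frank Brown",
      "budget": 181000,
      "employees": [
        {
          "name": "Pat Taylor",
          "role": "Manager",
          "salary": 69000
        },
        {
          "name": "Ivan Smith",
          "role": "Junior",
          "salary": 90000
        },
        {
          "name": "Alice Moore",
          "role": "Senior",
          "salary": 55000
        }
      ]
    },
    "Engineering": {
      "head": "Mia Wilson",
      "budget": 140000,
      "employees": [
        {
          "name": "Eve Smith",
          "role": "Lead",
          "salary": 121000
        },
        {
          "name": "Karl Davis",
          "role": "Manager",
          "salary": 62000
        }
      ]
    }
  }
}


Path: departments.Sales.employees (count)

Navigate:
  -> departments
  -> Sales
  -> employees (array, length 3)

3


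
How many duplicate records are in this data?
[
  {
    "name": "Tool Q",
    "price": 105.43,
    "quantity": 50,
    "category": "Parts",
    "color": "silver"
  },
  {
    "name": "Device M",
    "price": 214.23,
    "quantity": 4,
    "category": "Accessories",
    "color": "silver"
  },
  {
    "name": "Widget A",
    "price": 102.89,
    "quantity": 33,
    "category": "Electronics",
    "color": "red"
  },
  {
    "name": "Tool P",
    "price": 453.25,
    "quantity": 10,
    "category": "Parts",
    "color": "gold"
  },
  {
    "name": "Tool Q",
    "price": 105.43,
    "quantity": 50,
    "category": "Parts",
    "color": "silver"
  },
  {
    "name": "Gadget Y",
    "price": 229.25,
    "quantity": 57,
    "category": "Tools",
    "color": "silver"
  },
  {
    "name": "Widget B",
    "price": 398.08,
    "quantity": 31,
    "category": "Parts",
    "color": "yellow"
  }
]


Checking 7 records for duplicates:

  Row 1: Tool Q ($105.43, qty 50)
  Row 2: Device M ($214.23, qty 4)
  Row 3: Widget A ($102.89, qty 33)
  Row 4: Tool P ($453.25, qty 10)
  Row 5: Tool Q ($105.43, qty 50) <-- DUPLICATE
  Row 6: Gadget Y ($229.25, qty 57)
  Row 7: Widget B ($398.08, qty 31)

Duplicates found: 1
Unique records: 6

1 duplicates, 6 unique


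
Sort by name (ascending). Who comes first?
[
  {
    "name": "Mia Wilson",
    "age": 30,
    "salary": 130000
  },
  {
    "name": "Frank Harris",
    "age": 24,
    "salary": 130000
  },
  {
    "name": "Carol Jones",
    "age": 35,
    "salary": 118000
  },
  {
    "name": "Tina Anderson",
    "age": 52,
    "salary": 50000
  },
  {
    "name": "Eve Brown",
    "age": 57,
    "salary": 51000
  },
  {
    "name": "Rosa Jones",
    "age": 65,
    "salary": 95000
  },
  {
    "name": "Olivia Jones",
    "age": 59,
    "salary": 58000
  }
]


Sort by: name (ascending)

Sorted order:
  1. Carol Jones (name = Carol Jones)
  2. Eve Brown (name = Eve Brown)
  3. Frank Harris (name = Frank Harris)
  4. Mia Wilson (name = Mia Wilson)
  5. Olivia Jones (name = Olivia Jones)
  6. Rosa Jones (name = Rosa Jones)
  7. Tina Anderson (name = Tina Anderson)

First: Carol Jones

Carol Jones


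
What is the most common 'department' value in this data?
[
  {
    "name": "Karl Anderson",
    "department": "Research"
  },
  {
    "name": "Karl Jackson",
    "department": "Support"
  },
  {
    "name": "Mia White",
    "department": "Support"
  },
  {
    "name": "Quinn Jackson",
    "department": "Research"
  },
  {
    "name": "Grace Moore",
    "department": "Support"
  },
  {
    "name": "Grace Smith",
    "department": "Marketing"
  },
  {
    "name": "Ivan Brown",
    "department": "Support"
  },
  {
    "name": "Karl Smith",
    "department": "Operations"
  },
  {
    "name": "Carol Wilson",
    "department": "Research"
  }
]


Counting 'department' values across 9 records:

  Support: 4 ####
  Research: 3 ###
  Marketing: 1 #
  Operations: 1 #

Most common: Support (4 times)

Support (4 times)


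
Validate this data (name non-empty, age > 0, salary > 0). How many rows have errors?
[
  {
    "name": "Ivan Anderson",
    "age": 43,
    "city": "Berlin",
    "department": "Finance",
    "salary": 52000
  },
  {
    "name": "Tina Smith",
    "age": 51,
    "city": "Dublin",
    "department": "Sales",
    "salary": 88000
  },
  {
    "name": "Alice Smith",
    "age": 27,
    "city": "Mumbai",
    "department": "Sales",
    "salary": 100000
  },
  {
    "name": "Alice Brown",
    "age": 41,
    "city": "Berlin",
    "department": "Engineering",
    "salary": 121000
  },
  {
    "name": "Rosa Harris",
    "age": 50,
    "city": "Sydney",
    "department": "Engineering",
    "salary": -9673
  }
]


Validating 5 records:
Rules: name non-empty, age > 0, salary > 0

  Row 1 (Ivan Anderson): OK
  Row 2 (Tina Smith): OK
  Row 3 (Alice Smith): OK
  Row 4 (Alice Brown): OK
  Row 5 (Rosa Harris): negative salary: -9673

Total errors: 1

1 errors


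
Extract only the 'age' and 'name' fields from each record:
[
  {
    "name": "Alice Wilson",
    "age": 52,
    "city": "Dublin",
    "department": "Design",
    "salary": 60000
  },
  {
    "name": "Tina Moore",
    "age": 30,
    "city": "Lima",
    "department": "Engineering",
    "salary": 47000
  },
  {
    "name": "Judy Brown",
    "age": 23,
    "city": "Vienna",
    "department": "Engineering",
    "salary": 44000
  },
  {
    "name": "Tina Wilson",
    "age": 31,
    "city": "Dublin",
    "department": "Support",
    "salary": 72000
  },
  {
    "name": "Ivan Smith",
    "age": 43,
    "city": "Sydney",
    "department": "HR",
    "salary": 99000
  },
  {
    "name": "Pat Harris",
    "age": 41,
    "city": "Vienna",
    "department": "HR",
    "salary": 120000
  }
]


Original: 6 records with fields: name, age, city, department, salary
Keep: ['age', 'name']
Drop: ['city', 'department', 'salary']
Result: 6 records, 2 fields each

[
  {
    "age": 52,
    "name": "Alice Wilson"
  },
  {
    "age": 30,
    "name": "Tina Moore"
  },
  {
    "age": 23,
    "name": "Judy Brown"
  },
  {
    "age": 31,
    "name": "Tina Wilson"
  },
  {
    "age": 43,
    "name": "Ivan Smith"
  },
  {
    "age": 41,
    "name": "Pat Harris"
  }
]


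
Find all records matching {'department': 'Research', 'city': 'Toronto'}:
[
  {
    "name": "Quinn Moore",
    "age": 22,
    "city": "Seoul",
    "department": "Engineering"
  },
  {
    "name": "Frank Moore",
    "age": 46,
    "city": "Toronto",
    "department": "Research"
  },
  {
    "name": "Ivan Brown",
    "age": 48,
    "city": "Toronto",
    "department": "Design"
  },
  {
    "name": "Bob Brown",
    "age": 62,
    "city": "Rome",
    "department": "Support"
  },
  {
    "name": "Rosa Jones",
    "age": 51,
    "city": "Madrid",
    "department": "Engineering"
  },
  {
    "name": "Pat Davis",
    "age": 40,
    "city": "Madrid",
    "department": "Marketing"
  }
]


Search criteria: {'department': 'Research', 'city': 'Toronto'}

Checking 6 records:
  Quinn Moore: {department: Engineering, city: Seoul}
  Frank Moore: {department: Research, city: Toronto} <-- MATCH
  Ivan Brown: {department: Design, city: Toronto}
  Bob Brown: {department: Support, city: Rome}
  Rosa Jones: {department: Engineering, city: Madrid}
  Pat Davis: {department: Marketing, city: Madrid}

Matches: ["Frank Moore"]

["Frank Moore"]


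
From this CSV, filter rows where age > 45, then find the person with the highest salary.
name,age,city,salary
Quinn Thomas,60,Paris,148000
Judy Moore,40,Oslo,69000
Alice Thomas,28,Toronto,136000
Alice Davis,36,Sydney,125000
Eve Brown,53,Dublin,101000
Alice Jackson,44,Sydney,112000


Filter: age > 45
Sort by: salary (descending)

Filtered records (2):
  Quinn Thomas, age 60, salary $148000
  Eve Brown, age 53, salary $101000

Highest salary: Quinn Thomas ($148000)

Quinn Thomas


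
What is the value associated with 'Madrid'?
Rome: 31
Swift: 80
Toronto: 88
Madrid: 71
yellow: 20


Looking up key 'Madrid'
Value: 71

71


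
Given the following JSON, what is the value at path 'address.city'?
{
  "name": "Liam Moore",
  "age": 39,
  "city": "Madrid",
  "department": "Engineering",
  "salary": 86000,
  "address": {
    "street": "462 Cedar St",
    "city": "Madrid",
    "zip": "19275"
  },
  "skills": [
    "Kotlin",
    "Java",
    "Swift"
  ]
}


Query: address.city
Path: address -> city
Value: Madrid

Madrid


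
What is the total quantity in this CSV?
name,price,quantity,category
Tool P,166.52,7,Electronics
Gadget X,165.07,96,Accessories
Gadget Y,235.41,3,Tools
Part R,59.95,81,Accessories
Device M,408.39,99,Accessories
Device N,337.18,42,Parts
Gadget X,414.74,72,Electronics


Computing total quantity:
Values: [7, 96, 3, 81, 99, 42, 72]
Sum = 400

400


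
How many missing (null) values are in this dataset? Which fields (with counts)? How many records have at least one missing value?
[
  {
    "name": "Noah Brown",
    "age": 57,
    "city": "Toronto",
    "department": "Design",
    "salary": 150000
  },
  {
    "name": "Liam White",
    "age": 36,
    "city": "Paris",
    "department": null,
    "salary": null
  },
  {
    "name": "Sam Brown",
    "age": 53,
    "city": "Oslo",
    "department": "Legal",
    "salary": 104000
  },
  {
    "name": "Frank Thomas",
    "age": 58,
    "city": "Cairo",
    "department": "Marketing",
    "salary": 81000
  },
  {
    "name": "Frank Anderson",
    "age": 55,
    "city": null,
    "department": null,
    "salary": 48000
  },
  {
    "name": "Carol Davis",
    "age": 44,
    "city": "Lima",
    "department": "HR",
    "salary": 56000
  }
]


Checking for missing (null) values in 6 records:

  Noah Brown: complete
  Liam White: department, salary
  Sam Brown: complete
  Frank Thomas: complete
  Frank Anderson: city, department
  Carol Davis: complete

Per field:
  name: 0 missing
  age: 0 missing
  city: 1 missing
  department: 2 missing
  salary: 1 missing

Total missing values: 4
Records with any missing: 2

4 missing values (city: 1, department: 2, salary: 1); 2 incomplete records


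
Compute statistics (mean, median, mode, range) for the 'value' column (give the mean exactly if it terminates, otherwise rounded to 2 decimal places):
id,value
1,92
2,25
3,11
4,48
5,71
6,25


Data: [92, 25, 11, 48, 71, 25]
Count: 6
Sum: 272
Mean: 272/6 ≈ 45.33 (rounded to 2 decimal places)
Sorted: [11, 25, 25, 48, 71, 92]
Median: 36.5
Mode: 25 (2 times)
Range: 92 - 11 = 81
Min: 11, Max: 92

mean≈45.33, median=36.5, mode=25, range=81


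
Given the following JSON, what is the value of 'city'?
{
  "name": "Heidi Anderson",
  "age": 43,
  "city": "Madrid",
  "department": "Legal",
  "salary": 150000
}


Looking up field 'city'
Value: Madrid

Madrid


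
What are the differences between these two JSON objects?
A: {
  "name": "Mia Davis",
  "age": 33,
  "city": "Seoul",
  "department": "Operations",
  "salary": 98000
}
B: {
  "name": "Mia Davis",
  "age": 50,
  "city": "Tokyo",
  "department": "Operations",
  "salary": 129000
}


Comparing each field (in key order):
  name: same
  age: DIFFERENT
  city: DIFFERENT
  department: same
  salary: DIFFERENT
Differences:
  age: 33 -> 50
  city: Seoul -> Tokyo
  salary: 98000 -> 129000

3 field(s) changed

3 changes: age, city, salary


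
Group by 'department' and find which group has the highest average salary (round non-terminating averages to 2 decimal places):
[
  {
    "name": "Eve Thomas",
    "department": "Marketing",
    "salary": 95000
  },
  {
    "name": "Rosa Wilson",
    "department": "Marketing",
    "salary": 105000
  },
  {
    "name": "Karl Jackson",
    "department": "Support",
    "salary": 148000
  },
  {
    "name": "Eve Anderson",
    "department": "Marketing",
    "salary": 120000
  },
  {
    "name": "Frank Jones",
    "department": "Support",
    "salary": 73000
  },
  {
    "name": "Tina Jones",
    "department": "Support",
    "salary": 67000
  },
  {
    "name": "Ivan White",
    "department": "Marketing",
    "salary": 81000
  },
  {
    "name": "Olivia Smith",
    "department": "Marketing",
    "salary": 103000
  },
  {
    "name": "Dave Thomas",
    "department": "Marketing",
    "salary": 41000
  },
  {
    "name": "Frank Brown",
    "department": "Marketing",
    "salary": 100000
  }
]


Group by: department

Groups:
  Marketing: 7 people, avg salary = 645000/7 ≈ $92142.86
  Support: 3 people, avg salary = 288000/3 = $96000

Highest average salary: Support ($96000)

Support ($96000)


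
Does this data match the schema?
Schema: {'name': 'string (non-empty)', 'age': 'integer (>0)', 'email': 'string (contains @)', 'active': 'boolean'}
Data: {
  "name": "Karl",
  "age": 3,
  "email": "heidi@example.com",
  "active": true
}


Validating each field against schema:
  name: OK (non-empty string)
  age: OK (positive integer)
  email: OK (string with @)
  active: OK (boolean)

Result: VALID

VALID


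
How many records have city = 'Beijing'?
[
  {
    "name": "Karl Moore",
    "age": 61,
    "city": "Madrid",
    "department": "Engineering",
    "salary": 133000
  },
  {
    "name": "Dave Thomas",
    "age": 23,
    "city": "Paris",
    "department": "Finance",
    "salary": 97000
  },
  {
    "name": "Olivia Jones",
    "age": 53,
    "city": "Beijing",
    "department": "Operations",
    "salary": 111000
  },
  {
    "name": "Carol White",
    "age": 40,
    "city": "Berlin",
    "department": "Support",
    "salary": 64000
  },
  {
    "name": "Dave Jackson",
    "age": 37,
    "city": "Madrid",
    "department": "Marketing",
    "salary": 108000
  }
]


Data: 5 records
Condition: city = 'Beijing'

Checking each record:
  Karl Moore: Madrid
  Dave Thomas: Paris
  Olivia Jones: Beijing MATCH
  Carol White: Berlin
  Dave Jackson: Madrid

Count: 1

1


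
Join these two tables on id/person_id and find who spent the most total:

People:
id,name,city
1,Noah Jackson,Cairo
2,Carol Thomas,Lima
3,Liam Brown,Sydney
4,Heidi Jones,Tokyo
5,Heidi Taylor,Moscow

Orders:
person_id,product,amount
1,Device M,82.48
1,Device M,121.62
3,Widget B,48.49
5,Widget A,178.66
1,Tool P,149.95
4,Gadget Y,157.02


Join on: people.id = orders.person_id

Joined rows:
  Noah Jackson (Cairo) bought Device M for $82.48
  Noah Jackson (Cairo) bought Device M for $121.62
  Liam Brown (Sydney) bought Widget B for $48.49
  Heidi Taylor (Moscow) bought Widget A for $178.66
  Noah Jackson (Cairo) bought Tool P for $149.95
  Heidi Jones (Tokyo) bought Gadget Y for $157.02

Total per person:
  Noah Jackson: $354.05
  Heidi Taylor: $178.66
  Heidi Jones: $157.02
  Liam Brown: $48.49

Top spender: Noah Jackson ($354.05)

Noah Jackson ($354.05)


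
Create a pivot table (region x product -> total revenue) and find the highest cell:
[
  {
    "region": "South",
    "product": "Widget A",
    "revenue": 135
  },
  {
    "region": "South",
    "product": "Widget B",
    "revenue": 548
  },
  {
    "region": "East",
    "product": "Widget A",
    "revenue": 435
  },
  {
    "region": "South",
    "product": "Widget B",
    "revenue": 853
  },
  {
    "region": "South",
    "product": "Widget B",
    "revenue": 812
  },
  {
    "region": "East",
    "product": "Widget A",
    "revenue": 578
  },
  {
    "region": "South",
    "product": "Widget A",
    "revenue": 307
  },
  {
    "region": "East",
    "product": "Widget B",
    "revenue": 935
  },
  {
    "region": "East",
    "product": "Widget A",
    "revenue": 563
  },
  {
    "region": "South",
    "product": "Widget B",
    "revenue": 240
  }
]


Pivot: region (rows) x product (columns) -> total revenue

     Widget A      Widget B    
East          1576           935  
South          442          2453  

Highest: South / Widget B = $2453

South / Widget B = $2453


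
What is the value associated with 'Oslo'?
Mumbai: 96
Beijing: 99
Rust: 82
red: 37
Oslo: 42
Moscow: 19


Looking up key 'Oslo'
Value: 42

42


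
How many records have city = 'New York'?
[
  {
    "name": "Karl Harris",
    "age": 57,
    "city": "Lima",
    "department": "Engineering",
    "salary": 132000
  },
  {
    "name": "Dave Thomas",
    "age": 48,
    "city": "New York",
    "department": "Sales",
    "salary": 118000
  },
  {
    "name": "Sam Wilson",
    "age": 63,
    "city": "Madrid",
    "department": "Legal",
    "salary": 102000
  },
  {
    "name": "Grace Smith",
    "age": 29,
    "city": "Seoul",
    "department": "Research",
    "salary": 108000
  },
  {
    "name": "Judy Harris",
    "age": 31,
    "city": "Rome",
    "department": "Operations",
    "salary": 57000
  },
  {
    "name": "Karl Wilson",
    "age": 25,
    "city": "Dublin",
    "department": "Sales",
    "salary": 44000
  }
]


Data: 6 records
Condition: city = 'New York'

Checking each record:
  Karl Harris: Lima
  Dave Thomas: New York MATCH
  Sam Wilson: Madrid
  Grace Smith: Seoul
  Judy Harris: Rome
  Karl Wilson: Dublin

Count: 1

1


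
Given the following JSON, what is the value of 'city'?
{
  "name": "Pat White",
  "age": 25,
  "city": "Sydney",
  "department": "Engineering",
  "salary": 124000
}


Looking up field 'city'
Value: Sydney

Sydney


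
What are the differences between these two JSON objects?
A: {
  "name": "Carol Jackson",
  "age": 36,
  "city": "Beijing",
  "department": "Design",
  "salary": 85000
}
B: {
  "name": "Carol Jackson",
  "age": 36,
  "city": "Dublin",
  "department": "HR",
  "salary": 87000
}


Comparing each field (in key order):
  name: same
  age: same
  city: DIFFERENT
  department: DIFFERENT
  salary: DIFFERENT
Differences:
  city: Beijing -> Dublin
  department: Design -> HR
  salary: 85000 -> 87000

3 field(s) changed

3 changes: city, department, salary


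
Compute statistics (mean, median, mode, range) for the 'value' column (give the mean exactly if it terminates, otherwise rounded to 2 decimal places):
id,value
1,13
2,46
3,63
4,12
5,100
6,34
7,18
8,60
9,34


Data: [13, 46, 63, 12, 100, 34, 18, 60, 34]
Count: 9
Sum: 380
Mean: 380/9 ≈ 42.22 (rounded to 2 decimal places)
Sorted: [12, 13, 18, 34, 34, 46, 60, 63, 100]
Median: 34.0
Mode: 34 (2 times)
Range: 100 - 12 = 88
Min: 12, Max: 100

mean≈42.22, median=34.0, mode=34, range=88


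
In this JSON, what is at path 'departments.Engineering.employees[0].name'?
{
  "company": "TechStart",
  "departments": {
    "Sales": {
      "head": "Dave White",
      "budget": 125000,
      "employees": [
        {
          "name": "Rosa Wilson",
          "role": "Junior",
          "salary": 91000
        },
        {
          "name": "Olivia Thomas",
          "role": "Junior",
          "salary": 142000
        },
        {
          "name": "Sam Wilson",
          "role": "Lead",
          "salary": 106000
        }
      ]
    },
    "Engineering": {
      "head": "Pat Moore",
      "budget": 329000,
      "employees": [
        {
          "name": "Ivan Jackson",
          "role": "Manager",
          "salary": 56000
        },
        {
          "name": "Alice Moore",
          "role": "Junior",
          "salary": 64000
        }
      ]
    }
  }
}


Path: departments.Engineering.employees[0].name

Navigate:
  -> departments
  -> Engineering
  -> employees[0].name = 'Ivan Jackson'

Ivan Jackson


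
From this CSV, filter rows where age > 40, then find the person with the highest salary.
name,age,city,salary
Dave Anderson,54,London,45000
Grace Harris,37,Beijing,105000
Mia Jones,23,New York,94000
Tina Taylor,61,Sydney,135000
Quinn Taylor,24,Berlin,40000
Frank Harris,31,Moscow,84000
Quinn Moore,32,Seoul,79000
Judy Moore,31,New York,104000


Filter: age > 40
Sort by: salary (descending)

Filtered records (2):
  Tina Taylor, age 61, salary $135000
  Dave Anderson, age 54, salary $45000

Highest salary: Tina Taylor ($135000)

Tina Taylor


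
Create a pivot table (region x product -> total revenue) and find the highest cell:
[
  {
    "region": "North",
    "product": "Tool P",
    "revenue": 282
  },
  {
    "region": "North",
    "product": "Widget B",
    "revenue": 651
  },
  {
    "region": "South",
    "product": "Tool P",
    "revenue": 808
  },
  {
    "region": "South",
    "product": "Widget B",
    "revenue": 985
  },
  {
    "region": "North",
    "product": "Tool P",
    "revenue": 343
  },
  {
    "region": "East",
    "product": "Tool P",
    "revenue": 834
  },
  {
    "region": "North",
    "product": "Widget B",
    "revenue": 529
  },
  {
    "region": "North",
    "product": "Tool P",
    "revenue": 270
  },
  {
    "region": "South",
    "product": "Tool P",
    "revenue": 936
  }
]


Pivot: region (rows) x product (columns) -> total revenue

     Tool P        Widget B    
East           834             0  
North          895          1180  
South         1744           985  

Highest: South / Tool P = $1744

South / Tool P = $1744


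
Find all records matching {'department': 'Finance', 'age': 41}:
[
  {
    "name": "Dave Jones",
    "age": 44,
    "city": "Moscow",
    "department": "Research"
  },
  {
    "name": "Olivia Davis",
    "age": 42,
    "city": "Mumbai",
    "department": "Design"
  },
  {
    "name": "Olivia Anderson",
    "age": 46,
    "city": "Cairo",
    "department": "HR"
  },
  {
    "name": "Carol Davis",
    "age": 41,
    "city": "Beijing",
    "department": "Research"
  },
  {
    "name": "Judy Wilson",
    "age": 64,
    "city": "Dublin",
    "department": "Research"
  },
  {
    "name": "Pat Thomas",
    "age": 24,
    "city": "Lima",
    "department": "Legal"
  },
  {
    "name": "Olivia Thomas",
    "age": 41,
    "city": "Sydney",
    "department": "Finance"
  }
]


Search criteria: {'department': 'Finance', 'age': 41}

Checking 7 records:
  Dave Jones: {department: Research, age: 44}
  Olivia Davis: {department: Design, age: 42}
  Olivia Anderson: {department: HR, age: 46}
  Carol Davis: {department: Research, age: 41}
  Judy Wilson: {department: Research, age: 64}
  Pat Thomas: {department: Legal, age: 24}
  Olivia Thomas: {department: Finance, age: 41} <-- MATCH

Matches: ["Olivia Thomas"]

["Olivia Thomas"]


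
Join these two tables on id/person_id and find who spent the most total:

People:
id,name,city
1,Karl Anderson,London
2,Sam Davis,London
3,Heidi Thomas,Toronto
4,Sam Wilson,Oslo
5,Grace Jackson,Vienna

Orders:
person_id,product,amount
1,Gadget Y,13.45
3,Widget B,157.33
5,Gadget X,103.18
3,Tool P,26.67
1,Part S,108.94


Join on: people.id = orders.person_id

Joined rows:
  Karl Anderson (London) bought Gadget Y for $13.45
  Heidi Thomas (Toronto) bought Widget B for $157.33
  Grace Jackson (Vienna) bought Gadget X for $103.18
  Heidi Thomas (Toronto) bought Tool P for $26.67
  Karl Anderson (London) bought Part S for $108.94

Total per person:
  Heidi Thomas: $184.00
  Karl Anderson: $122.39
  Grace Jackson: $103.18

Top spender: Heidi Thomas ($184.00)

Heidi Thomas ($184.00)


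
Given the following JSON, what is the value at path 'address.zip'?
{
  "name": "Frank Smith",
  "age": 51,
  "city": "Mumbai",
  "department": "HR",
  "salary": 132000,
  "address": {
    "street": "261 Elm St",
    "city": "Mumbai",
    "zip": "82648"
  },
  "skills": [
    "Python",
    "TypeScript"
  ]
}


Query: address.zip
Path: address -> zip
Value: 82648

82648


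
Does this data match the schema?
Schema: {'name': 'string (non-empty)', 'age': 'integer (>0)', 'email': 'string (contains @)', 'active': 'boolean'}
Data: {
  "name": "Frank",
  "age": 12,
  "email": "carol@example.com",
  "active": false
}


Validating each field against schema:
  name: OK (non-empty string)
  age: OK (positive integer)
  email: OK (string with @)
  active: OK (boolean)

Result: VALID

VALID


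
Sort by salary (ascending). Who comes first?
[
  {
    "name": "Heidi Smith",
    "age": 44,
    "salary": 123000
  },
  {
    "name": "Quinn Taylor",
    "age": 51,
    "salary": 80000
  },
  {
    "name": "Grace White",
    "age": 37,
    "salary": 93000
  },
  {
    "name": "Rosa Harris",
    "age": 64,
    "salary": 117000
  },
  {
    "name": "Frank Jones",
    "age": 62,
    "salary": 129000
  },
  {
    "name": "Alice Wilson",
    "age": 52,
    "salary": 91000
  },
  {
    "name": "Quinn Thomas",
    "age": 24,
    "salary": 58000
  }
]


Sort by: salary (ascending)

Sorted order:
  1. Quinn Thomas (salary = 58000)
  2. Quinn Taylor (salary = 80000)
  3. Alice Wilson (salary = 91000)
  4. Grace White (salary = 93000)
  5. Rosa Harris (salary = 117000)
  6. Heidi Smith (salary = 123000)
  7. Frank Jones (salary = 129000)

First: Quinn Thomas

Quinn Thomas


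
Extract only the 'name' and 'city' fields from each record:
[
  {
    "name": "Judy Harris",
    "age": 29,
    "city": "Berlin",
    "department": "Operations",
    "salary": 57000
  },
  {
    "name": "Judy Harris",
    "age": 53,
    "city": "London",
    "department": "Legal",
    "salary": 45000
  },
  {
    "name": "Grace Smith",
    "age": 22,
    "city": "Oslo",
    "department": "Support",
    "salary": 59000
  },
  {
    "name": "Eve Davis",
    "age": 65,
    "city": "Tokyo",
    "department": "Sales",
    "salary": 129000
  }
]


Original: 4 records with fields: name, age, city, department, salary
Keep: ['name', 'city']
Drop: ['age', 'department', 'salary']
Result: 4 records, 2 fields each

[
  {
    "name": "Judy Harris",
    "city": "Berlin"
  },
  {
    "name": "Judy Harris",
    "city": "London"
  },
  {
    "name": "Grace Smith",
    "city": "Oslo"
  },
  {
    "name": "Eve Davis",
    "city": "Tokyo"
  }
]


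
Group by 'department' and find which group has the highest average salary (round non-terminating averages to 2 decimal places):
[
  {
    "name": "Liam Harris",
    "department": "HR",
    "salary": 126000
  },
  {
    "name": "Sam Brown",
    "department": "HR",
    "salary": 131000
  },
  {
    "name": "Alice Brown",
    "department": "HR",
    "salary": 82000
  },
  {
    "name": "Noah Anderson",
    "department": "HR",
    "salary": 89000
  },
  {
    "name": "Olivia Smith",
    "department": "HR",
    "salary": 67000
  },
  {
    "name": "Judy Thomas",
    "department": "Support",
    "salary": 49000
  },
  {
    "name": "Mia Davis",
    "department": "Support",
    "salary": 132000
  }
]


Group by: department

Groups:
  HR: 5 people, avg salary = 495000/5 = $99000
  Support: 2 people, avg salary = 181000/2 = $90500

Highest average salary: HR ($99000)

HR ($99000)


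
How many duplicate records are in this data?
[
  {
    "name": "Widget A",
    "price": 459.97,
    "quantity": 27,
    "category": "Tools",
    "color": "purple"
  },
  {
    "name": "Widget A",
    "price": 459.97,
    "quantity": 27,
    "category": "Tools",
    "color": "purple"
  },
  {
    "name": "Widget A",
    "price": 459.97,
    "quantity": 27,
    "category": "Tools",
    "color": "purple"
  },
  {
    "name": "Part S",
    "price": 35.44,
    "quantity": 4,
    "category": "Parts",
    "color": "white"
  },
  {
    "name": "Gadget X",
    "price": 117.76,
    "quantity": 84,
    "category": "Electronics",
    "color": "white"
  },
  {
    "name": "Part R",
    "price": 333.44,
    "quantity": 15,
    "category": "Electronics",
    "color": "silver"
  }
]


Checking 6 records for duplicates:

  Row 1: Widget A ($459.97, qty 27)
  Row 2: Widget A ($459.97, qty 27) <-- DUPLICATE
  Row 3: Widget A ($459.97, qty 27) <-- DUPLICATE
  Row 4: Part S ($35.44, qty 4)
  Row 5: Gadget X ($117.76, qty 84)
  Row 6: Part R ($333.44, qty 15)

Duplicates found: 2
Unique records: 4

2 duplicates, 4 unique


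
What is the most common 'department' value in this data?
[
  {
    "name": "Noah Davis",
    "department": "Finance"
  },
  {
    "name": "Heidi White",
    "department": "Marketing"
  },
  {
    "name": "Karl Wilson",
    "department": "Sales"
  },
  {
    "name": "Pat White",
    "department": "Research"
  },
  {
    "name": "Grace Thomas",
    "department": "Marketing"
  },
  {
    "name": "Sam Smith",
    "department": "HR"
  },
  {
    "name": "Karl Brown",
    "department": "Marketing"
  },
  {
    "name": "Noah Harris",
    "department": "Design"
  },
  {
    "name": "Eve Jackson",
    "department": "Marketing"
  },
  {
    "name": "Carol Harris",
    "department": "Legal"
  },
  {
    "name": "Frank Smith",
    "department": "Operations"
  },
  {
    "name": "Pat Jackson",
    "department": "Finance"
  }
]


Counting 'department' values across 12 records:

  Marketing: 4 ####
  Finance: 2 ##
  Sales: 1 #
  Research: 1 #
  HR: 1 #
  Design: 1 #
  Legal: 1 #
  Operations: 1 #

Most common: Marketing (4 times)

Marketing (4 times)


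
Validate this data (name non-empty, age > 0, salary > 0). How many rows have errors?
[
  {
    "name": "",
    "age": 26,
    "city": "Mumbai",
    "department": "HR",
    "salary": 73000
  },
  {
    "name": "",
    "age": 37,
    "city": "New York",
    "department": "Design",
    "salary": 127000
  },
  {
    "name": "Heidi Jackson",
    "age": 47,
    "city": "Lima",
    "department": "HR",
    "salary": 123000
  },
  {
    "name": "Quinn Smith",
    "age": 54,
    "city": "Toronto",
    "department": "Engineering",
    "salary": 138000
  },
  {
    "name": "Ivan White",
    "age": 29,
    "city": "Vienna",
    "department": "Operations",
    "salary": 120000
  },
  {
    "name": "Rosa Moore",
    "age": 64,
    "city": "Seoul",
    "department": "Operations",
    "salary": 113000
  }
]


Validating 6 records:
Rules: name non-empty, age > 0, salary > 0

  Row 1 (???): empty name
  Row 2 (???): empty name
  Row 3 (Heidi Jackson): OK
  Row 4 (Quinn Smith): OK
  Row 5 (Ivan White): OK
  Row 6 (Rosa Moore): OK

Total errors: 2

2 errors


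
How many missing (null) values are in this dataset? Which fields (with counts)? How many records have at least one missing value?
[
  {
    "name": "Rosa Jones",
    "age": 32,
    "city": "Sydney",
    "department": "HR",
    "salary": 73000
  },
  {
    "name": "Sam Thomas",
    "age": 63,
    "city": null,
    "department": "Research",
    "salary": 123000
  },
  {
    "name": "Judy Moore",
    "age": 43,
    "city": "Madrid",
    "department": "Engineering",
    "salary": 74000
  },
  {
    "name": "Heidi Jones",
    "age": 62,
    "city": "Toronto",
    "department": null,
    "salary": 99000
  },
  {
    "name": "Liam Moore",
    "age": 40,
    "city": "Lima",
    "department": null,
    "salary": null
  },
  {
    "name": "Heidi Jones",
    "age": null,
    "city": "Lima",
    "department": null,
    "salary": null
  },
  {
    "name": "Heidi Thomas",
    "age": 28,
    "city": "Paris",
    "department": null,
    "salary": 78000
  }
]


Checking for missing (null) values in 7 records:

  Rosa Jones: complete
  Sam Thomas: city
  Judy Moore: complete
  Heidi Jones: department
  Liam Moore: department, salary
  Heidi Jones: age, department, salary
  Heidi Thomas: department

Per field:
  name: 0 missing
  age: 1 missing
  city: 1 missing
  department: 4 missing
  salary: 2 missing

Total missing values: 8
Records with any missing: 5

8 missing values (age: 1, city: 1, department: 4, salary: 2); 5 incomplete records
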